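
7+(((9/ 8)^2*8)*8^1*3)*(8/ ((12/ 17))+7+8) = 6406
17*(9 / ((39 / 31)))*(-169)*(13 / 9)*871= -77573873/3 = -25857957.67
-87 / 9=-29/3 = -9.67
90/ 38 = 45/19 = 2.37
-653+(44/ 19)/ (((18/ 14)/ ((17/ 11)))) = -111187/171 = -650.22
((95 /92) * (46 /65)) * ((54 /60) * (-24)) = -15.78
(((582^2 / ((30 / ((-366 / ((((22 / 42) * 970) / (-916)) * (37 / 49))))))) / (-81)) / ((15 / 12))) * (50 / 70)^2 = -303518432/6105 = -49716.37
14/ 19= 0.74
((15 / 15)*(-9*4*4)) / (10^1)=-14.40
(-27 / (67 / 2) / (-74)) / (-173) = -27/428867 = 0.00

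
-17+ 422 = 405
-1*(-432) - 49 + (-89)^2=8304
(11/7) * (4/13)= 44/91 = 0.48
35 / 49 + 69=488/7 = 69.71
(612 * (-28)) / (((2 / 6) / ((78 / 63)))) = -63648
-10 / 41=-0.24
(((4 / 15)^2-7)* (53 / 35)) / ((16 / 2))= -1.31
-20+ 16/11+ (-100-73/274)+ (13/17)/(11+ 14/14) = -36506507/307428 = -118.75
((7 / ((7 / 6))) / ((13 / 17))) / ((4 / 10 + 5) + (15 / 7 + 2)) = 1785/2171 = 0.82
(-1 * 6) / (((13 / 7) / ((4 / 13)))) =-168/169 = -0.99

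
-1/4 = -0.25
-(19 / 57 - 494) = 1481/3 = 493.67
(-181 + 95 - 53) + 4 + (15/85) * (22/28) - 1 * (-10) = -29717/238 = -124.86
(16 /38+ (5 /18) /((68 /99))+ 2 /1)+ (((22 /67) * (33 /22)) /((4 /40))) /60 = 503379/173128 = 2.91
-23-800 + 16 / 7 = -5745/7 = -820.71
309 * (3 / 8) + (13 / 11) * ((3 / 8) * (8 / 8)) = 2559/22 = 116.32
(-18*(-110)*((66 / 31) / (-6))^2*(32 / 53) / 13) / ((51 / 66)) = 14.98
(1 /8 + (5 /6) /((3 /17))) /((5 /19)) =6631/360 = 18.42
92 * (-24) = -2208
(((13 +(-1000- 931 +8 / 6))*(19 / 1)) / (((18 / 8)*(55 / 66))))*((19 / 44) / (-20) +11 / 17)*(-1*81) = 983986.12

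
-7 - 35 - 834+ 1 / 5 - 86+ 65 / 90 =-961.08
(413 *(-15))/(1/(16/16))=-6195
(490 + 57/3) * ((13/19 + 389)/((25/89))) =335408604/475 = 706123.38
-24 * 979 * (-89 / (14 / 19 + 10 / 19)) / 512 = 1655489/512 = 3233.38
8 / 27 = 0.30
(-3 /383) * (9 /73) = -27/27959 = 0.00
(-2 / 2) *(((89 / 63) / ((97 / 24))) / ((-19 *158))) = 356/3057537 = 0.00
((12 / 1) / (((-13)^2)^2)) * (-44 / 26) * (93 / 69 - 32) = 186120/8539739 = 0.02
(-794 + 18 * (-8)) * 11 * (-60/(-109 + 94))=-41272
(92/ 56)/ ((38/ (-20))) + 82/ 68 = 1543/4522 = 0.34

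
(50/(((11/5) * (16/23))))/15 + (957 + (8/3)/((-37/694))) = 2960225/3256 = 909.16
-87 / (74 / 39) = -3393/74 = -45.85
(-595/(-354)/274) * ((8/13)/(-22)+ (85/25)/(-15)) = -324989/208056420 = 0.00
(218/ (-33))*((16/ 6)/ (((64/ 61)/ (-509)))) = 3384341/396 = 8546.32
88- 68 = 20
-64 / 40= -8/5 = -1.60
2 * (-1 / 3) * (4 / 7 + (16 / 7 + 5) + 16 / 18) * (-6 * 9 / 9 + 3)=1102/63 = 17.49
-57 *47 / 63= -893/21 = -42.52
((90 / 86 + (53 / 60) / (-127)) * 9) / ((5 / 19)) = 19415397/546100 = 35.55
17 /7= 2.43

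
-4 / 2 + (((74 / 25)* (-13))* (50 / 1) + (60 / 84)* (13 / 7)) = -1924.67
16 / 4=4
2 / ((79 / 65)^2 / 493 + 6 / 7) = 29160950/12541237 = 2.33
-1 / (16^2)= -1/256 = 0.00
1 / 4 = 0.25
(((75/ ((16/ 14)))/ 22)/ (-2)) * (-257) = 383.31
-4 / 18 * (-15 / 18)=5/27 = 0.19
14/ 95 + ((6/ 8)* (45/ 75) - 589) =-588.40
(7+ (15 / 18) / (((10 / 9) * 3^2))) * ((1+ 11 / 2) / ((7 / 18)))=3315/28 = 118.39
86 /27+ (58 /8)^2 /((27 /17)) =15673/432 = 36.28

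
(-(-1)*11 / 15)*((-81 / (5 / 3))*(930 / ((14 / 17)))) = -1408671/35 = -40247.74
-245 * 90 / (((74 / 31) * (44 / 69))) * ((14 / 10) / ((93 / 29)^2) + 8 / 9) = -749347935/50468 = -14847.98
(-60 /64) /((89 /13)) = -195/1424 = -0.14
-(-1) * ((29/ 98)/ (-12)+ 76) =89347/1176 = 75.98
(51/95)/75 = 17/2375 = 0.01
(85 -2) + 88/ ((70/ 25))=801/7 = 114.43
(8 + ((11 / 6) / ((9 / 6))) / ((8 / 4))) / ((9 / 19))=2945/162 = 18.18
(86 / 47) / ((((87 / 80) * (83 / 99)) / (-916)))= -207968640/113129 = -1838.33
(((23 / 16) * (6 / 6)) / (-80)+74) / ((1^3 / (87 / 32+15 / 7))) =103125033/286720 = 359.67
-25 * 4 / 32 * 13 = -325/8 = -40.62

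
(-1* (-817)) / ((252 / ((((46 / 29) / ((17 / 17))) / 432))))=18791/1578528 = 0.01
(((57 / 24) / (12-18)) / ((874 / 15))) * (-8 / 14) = 5/1288 = 0.00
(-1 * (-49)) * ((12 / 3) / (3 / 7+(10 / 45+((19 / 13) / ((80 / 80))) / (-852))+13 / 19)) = 866187504/5892235 = 147.00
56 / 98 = 4/7 = 0.57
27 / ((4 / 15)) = 101.25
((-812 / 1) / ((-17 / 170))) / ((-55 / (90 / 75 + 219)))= -32509.53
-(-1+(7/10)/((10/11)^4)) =-2487/100000 = -0.02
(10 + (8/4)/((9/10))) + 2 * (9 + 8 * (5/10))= 344/9 = 38.22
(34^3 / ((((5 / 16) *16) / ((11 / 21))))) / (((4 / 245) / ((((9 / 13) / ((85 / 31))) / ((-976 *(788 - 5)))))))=-689843/8278920 = -0.08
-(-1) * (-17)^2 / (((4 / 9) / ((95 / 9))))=27455/4 = 6863.75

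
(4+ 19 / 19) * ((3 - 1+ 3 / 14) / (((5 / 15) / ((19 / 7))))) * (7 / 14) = 8835/196 = 45.08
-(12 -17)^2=-25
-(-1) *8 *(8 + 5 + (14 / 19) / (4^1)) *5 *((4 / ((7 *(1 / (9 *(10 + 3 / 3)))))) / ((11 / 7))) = 360720/19 = 18985.26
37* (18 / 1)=666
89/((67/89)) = 7921/67 = 118.22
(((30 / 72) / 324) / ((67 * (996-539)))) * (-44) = -55/29761668 = 0.00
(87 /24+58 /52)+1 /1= 597/104 = 5.74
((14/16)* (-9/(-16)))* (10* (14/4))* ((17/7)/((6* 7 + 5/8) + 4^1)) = 5355/5968 = 0.90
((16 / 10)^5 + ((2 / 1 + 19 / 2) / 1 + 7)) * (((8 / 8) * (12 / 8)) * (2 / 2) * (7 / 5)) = 60.87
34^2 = 1156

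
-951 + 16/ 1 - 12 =-947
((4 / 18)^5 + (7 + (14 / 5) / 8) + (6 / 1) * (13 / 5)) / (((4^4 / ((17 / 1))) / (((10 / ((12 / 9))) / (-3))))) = -460770227/120932352 = -3.81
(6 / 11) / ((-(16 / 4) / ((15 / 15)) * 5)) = -3/110 = -0.03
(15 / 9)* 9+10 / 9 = 145/9 = 16.11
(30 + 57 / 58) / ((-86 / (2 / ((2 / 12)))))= -5391/1247 = -4.32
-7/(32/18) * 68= -1071/4 = -267.75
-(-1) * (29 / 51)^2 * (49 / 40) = 41209/104040 = 0.40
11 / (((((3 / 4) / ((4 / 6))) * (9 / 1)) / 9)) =88/9 = 9.78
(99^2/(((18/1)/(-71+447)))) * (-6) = -1228392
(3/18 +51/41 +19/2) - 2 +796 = 99004/123 = 804.91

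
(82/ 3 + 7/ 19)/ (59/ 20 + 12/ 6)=31580/5643 = 5.60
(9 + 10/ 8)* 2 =41/2 = 20.50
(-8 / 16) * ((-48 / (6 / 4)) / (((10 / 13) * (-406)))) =-52/1015 = -0.05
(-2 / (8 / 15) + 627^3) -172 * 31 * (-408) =994669341/4 = 248667335.25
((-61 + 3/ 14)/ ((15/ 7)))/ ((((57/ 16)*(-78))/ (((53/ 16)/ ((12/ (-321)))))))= -9.05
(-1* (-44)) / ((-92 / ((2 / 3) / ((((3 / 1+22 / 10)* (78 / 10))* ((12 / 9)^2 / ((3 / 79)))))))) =-825/4913168 = 0.00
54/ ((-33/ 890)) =-16020/11 = -1456.36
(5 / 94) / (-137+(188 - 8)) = 5/4042 = 0.00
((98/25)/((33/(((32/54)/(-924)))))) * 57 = -1064/245025 = 0.00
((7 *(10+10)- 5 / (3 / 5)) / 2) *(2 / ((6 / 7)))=153.61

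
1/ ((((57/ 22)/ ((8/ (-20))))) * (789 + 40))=-44/236265 = 0.00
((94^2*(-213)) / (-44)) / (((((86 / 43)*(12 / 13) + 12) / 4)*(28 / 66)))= 2038907/70 = 29127.24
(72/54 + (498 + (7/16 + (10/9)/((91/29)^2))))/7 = 596093287/8347248 = 71.41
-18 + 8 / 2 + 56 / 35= -62/5 = -12.40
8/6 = 4/3 = 1.33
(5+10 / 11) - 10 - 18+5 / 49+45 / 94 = -1089833/50666 = -21.51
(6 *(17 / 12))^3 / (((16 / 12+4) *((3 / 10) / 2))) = 767.66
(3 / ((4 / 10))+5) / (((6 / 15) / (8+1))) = 1125/4 = 281.25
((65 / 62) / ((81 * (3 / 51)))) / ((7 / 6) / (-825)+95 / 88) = 1215500/5955813 = 0.20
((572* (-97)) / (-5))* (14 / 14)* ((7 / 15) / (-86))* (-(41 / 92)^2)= 163220057/13648200 = 11.96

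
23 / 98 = 0.23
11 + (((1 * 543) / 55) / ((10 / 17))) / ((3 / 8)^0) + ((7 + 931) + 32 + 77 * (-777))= -32357169/550 = -58831.22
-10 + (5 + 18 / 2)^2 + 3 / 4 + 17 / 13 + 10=10299/52 = 198.06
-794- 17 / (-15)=-11893/15 = -792.87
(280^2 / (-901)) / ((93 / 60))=-1568000/27931 = -56.14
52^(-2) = 1/2704 = 0.00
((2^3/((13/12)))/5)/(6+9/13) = 32/145 = 0.22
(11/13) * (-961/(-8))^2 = 10158731/832 = 12210.01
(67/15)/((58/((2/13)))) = 0.01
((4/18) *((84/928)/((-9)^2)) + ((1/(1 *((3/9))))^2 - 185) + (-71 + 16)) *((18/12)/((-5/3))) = 6511421/31320 = 207.90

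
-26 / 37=-0.70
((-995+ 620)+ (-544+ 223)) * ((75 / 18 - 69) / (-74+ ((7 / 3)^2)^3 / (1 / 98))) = 8223849/2868914 = 2.87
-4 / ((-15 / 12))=16/5 = 3.20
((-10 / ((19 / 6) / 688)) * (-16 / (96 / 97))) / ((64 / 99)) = 2064645/38 = 54332.76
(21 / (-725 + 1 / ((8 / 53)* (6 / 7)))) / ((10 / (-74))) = 37296/172145 = 0.22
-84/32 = -2.62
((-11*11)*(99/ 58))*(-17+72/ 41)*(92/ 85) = 68879250/20213 = 3407.67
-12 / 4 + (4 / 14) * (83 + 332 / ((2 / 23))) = 7781/7 = 1111.57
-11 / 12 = -0.92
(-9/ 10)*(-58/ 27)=29/15 = 1.93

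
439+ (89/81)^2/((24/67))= 69657403/157464 = 442.37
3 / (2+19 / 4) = 0.44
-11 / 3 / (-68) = 0.05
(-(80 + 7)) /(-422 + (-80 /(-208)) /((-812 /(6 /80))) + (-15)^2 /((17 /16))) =124898592/301817203 = 0.41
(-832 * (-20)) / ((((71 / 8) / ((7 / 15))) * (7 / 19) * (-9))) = -505856/1917 = -263.88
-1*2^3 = -8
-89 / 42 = -2.12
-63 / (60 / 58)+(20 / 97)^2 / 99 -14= -697682759/9314910 = -74.90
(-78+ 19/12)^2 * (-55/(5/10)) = -46248895/72 = -642345.76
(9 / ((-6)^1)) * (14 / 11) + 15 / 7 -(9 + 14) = -1753/77 = -22.77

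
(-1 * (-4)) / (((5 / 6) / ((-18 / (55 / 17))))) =-7344/275 = -26.71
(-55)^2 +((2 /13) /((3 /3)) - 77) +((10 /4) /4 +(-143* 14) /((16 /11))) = 81765/52 = 1572.40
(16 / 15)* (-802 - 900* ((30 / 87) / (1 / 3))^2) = -1882.82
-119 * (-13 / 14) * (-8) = -884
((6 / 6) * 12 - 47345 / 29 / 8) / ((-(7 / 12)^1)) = 133683/406 = 329.27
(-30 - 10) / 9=-40/9 = -4.44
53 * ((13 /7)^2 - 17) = -35192/49 = -718.20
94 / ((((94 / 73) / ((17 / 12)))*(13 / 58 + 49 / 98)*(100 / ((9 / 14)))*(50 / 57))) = 2051373/1960000 = 1.05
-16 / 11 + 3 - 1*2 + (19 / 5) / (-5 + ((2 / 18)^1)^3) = -243461/200420 = -1.21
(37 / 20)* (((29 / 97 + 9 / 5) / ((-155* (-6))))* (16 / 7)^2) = 1205312/55253625 = 0.02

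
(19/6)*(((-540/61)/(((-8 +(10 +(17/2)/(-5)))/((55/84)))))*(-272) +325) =45272725/2562 = 17670.85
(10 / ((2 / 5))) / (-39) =-25/39 = -0.64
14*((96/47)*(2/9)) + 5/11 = 10561/1551 = 6.81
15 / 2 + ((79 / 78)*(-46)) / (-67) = 42829/5226 = 8.20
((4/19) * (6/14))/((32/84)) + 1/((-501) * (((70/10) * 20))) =315611/1332660 = 0.24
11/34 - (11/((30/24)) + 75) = -14191/170 = -83.48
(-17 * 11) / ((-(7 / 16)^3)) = 765952/343 = 2233.10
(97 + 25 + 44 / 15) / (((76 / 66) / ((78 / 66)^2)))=158353/1045 = 151.53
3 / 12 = 1/4 = 0.25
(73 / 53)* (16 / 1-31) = -1095/53 = -20.66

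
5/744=0.01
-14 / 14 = -1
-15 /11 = -1.36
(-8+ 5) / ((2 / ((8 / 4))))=-3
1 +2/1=3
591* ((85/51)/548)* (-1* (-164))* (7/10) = 56539/274 = 206.35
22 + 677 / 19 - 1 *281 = -4244/19 = -223.37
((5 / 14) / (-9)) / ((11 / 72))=-20/77 = -0.26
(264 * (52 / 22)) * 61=38064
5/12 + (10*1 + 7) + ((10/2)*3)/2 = 299/12 = 24.92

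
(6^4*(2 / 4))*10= 6480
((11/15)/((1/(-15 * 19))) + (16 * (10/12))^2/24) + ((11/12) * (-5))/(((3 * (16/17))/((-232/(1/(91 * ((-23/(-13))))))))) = 13053001/216 = 60430.56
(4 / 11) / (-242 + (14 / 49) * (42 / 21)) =-14/9295 = 0.00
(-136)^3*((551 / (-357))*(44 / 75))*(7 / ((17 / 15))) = 211019776/15 = 14067985.07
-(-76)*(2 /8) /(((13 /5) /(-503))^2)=120179275/169 = 711119.97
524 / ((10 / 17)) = 4454/5 = 890.80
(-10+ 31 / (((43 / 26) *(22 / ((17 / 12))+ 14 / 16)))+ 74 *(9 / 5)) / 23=59642808/11032295 = 5.41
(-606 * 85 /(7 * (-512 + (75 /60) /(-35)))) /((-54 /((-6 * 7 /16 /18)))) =60095/1548396 = 0.04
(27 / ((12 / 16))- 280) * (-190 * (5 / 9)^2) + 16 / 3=1159432/81 = 14313.98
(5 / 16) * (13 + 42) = 275/16 = 17.19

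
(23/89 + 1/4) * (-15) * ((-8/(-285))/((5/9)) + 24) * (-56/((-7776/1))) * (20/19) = -1206184/867483 = -1.39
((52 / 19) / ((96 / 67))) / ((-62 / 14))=-6097/14136 = -0.43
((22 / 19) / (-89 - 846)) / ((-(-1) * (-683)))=2/1103045 = 0.00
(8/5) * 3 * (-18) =-432/5 = -86.40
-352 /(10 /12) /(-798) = 0.53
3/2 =1.50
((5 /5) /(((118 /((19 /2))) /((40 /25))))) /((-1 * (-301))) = 38/88795 = 0.00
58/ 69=0.84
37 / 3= 12.33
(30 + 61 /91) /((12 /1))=2791/1092 = 2.56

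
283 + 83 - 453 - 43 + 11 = -119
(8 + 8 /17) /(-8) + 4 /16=-55/68 = -0.81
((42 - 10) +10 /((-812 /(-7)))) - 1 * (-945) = 56671/58 = 977.09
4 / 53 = 0.08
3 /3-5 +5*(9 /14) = -11/14 = -0.79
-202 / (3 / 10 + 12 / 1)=-2020/123 = -16.42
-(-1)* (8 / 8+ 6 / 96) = 17/16 = 1.06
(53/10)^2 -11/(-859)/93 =28.09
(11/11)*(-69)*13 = -897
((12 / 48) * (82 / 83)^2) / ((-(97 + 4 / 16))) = -6724/2679821 = 0.00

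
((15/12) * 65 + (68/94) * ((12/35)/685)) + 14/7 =375234357/4507300 = 83.25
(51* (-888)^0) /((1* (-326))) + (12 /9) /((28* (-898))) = -240521/1536927 = -0.16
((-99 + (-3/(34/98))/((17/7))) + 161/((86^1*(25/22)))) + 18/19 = -590080289/5902825 = -99.97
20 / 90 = 2/9 = 0.22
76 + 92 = 168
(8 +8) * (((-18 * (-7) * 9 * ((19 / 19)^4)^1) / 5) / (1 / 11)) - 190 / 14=1396613/35 = 39903.23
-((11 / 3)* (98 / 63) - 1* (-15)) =-559/27 = -20.70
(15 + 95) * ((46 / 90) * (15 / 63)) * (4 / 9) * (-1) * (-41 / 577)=414920/981477 = 0.42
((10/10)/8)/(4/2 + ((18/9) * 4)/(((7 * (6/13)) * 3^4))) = 1701/27632 = 0.06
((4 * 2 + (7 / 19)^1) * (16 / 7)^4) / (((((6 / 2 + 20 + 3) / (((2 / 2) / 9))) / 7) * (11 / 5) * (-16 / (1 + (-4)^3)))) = 12.23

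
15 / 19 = 0.79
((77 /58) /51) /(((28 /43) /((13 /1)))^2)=3437291/331296 = 10.38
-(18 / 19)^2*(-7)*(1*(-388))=-879984/361 = -2437.63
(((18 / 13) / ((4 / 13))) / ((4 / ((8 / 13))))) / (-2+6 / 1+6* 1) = 9/130 = 0.07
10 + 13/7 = 83/7 = 11.86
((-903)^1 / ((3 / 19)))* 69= -394611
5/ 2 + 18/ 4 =7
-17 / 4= -4.25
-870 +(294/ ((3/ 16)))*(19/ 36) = -382/9 = -42.44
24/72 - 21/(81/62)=-425/27 = -15.74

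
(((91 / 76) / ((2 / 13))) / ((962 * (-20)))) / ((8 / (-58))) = 2639/899840 = 0.00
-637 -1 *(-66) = -571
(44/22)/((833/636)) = 1272/833 = 1.53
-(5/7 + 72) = -509/7 = -72.71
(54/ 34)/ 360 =3/680 = 0.00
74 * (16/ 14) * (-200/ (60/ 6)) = -11840/7 = -1691.43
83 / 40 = 2.08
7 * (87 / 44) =609/44 = 13.84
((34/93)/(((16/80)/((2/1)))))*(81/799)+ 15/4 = 24015/5828 = 4.12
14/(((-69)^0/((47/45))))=658/45 = 14.62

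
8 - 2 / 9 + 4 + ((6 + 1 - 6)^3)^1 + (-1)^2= 124/9 = 13.78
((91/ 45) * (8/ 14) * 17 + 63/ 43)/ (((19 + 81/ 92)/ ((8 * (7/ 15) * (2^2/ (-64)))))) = -13152734/53086725 = -0.25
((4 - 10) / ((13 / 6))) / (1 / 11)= -396/13 = -30.46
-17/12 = -1.42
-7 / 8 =-0.88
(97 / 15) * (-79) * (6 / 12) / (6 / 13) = -99619/180 = -553.44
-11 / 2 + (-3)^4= 151/2 = 75.50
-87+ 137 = 50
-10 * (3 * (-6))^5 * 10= 188956800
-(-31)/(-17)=-31/17 = -1.82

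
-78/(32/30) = -73.12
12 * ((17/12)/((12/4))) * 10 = 170/3 = 56.67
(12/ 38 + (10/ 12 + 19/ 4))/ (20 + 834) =1345/194712 = 0.01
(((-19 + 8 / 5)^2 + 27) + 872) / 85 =30044/2125 = 14.14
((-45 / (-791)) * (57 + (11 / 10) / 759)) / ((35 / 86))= 5073699/636755 = 7.97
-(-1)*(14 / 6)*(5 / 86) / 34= 35/8772 = 0.00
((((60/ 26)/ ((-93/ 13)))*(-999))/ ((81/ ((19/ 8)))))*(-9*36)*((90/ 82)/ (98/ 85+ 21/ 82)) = -726023250/304451 = -2384.70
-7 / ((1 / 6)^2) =-252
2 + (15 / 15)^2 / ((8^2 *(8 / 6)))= 515/256 = 2.01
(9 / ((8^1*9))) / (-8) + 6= 383/64 = 5.98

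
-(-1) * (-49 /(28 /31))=-217/4 = -54.25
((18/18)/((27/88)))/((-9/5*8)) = -55/243 = -0.23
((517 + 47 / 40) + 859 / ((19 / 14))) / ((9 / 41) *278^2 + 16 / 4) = 35868973/528747200 = 0.07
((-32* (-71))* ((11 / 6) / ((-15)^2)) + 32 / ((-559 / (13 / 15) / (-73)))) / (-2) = -321224/29025 = -11.07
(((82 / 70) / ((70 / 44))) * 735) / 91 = 2706/455 = 5.95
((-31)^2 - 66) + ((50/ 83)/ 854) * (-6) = 31719545/35441 = 895.00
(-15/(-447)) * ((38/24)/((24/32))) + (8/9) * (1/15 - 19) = -337103/20115 = -16.76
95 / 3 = 31.67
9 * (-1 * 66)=-594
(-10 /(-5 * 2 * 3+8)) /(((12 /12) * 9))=5/99 = 0.05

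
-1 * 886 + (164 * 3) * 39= 18302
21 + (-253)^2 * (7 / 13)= 448336/13 = 34487.38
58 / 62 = 29/31 = 0.94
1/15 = 0.07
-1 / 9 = -0.11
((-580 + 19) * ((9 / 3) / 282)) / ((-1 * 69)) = 187/2162 = 0.09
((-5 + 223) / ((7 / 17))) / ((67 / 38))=140828/469 = 300.27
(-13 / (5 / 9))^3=-1601613/125 = -12812.90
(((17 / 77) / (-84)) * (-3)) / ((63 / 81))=153/15092 = 0.01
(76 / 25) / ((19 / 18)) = 72/25 = 2.88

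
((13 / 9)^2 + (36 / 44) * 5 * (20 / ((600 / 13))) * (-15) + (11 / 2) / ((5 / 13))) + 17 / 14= -560719/62370 = -8.99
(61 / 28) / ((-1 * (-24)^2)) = -61/16128 = 0.00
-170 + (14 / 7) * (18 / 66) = -1864/11 = -169.45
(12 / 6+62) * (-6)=-384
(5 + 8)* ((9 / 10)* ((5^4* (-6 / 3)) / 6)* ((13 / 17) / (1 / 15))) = -950625/34 = -27959.56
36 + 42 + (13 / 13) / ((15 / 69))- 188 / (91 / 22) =16903/455 = 37.15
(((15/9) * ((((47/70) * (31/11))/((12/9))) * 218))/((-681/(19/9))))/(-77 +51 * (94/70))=15087235/80363448 = 0.19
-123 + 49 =-74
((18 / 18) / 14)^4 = 1/38416 = 0.00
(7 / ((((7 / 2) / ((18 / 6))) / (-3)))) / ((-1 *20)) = 9/10 = 0.90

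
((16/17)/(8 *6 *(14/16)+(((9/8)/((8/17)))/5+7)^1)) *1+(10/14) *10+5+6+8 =49292303/1884127 = 26.16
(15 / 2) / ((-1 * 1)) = -15/2 = -7.50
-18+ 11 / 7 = -16.43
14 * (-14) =-196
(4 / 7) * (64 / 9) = 256/63 = 4.06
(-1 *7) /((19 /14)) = -5.16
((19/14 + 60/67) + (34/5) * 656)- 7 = 20898887/4690 = 4456.05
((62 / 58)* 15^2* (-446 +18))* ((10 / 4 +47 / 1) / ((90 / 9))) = -509559.83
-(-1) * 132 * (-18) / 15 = -792/5 = -158.40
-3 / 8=-0.38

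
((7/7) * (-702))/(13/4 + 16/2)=-312/5 = -62.40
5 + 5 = 10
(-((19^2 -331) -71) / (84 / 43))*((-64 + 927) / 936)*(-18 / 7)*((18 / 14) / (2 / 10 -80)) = 7607345/9488752 = 0.80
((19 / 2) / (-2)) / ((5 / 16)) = -76/5 = -15.20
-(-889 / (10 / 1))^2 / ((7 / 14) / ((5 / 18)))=-790321/180 = -4390.67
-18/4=-9/2 = -4.50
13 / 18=0.72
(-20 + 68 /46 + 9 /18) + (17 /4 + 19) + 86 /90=25601/4140 = 6.18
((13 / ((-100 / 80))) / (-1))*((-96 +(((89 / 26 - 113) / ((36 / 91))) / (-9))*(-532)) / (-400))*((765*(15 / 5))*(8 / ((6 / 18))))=589621591/25 = 23584863.64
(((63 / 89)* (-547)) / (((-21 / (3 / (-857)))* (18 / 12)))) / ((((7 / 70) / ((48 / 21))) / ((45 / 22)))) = -11815200/5873021 = -2.01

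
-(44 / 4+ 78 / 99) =-389/33 = -11.79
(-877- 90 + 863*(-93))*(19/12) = -771647/6 = -128607.83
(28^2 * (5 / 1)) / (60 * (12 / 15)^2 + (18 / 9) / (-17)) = 166600/1627 = 102.40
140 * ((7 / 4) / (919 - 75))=245/844 = 0.29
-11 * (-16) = 176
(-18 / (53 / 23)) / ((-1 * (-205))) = -414/10865 = -0.04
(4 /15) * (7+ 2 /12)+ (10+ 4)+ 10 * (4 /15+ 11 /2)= 3311/45 = 73.58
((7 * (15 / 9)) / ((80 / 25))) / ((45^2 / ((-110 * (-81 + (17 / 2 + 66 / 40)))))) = 109109/7776 = 14.03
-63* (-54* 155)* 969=510963390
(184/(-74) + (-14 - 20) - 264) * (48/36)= -400.65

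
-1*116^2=-13456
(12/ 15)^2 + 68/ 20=101/25 = 4.04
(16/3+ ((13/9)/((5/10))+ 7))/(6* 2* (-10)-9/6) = -274/2187 = -0.13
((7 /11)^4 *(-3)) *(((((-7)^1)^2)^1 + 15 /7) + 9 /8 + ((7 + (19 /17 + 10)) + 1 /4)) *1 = -69195105/1991176 = -34.75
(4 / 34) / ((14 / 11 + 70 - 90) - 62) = -11/7548 = 0.00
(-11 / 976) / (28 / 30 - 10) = 165/132736 = 0.00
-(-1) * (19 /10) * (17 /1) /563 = 323/5630 = 0.06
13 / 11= 1.18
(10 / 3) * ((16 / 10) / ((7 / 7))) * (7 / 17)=112/51 = 2.20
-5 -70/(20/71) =-253.50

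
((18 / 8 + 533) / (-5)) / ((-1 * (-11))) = -2141/220 = -9.73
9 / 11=0.82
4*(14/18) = 28/9 = 3.11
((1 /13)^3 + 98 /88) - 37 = -3469019/96668 = -35.89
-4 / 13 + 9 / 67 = -151/871 = -0.17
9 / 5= 1.80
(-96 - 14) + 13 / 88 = -9667/88 = -109.85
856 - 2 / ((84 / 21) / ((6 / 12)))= 3423/4 = 855.75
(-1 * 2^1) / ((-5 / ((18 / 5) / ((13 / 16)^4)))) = 2359296/714025 = 3.30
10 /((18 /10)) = 50/9 = 5.56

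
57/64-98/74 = -1027/2368 = -0.43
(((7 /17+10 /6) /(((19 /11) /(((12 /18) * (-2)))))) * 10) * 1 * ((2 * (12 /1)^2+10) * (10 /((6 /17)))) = -69493600/513 = -135465.11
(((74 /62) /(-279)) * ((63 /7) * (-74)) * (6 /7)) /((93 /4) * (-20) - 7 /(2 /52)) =-16428/4352369 = 0.00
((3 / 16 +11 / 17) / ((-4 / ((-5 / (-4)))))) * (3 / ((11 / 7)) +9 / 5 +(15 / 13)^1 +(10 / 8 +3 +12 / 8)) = -2.77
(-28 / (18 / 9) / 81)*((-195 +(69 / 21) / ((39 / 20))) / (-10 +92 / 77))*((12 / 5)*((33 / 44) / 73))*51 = -13816495/2895399 = -4.77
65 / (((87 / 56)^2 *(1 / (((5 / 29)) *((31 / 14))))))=2256800/219501 = 10.28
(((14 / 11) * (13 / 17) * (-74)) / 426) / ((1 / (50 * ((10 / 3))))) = -3367000/119493 = -28.18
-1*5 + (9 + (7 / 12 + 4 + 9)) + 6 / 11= 2393/132 = 18.13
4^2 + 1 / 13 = 209/13 = 16.08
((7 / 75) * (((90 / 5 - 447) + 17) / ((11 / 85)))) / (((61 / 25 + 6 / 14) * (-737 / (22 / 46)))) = 857990/12764103 = 0.07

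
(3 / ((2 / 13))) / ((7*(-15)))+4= 267/70 = 3.81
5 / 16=0.31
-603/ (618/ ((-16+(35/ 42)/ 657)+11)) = 1320235/270684 = 4.88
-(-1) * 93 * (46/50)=2139/25 = 85.56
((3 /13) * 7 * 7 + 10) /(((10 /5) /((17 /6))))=4709/156 = 30.19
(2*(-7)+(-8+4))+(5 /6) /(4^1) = -427/24 = -17.79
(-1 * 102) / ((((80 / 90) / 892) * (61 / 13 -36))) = 1330641/407 = 3269.39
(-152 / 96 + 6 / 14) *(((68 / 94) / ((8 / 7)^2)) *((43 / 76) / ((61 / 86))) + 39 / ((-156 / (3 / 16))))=-66774703/146423424 = -0.46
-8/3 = -2.67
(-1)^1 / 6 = -1/6 = -0.17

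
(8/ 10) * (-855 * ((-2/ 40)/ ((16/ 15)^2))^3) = 0.06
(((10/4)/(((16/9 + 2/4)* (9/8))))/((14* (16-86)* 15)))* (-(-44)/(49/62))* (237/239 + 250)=-327289072/352910985 = -0.93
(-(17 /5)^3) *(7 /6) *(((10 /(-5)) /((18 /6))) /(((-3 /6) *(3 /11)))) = -756602/3375 = -224.18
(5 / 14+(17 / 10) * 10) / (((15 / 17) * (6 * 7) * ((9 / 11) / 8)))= 1122/245 = 4.58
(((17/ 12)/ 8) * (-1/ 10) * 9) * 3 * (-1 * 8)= 153/40 = 3.82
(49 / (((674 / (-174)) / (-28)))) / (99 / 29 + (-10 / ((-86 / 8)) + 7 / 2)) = 99231272/2197577 = 45.15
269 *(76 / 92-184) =-1133297/23 = -49273.78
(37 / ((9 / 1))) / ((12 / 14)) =259/54 = 4.80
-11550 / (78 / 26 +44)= -11550/47 = -245.74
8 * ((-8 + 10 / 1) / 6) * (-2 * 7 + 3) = -88/3 = -29.33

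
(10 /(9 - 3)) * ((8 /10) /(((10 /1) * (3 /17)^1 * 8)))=0.09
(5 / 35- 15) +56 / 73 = -7200/511 = -14.09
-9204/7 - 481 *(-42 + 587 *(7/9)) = -12645113/63 = -200716.08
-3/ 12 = -1/4 = -0.25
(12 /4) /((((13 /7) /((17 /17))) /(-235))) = -379.62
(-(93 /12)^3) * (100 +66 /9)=-4796351/96 = -49961.99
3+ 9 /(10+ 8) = 7/2 = 3.50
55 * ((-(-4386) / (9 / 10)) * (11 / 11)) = 804100/3 = 268033.33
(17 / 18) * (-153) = -289/2 = -144.50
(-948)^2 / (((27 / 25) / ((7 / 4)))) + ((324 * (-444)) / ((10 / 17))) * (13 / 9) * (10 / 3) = 836236/3 = 278745.33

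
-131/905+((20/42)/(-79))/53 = -11527487/79573935 = -0.14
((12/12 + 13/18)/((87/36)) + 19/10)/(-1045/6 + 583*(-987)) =-2273/500767795 = 0.00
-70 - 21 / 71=-4991/71 = -70.30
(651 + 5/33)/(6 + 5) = 21488/363 = 59.20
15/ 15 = 1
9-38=-29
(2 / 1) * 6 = 12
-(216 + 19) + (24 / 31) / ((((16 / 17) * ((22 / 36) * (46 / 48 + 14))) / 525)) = -22985065/122419 = -187.76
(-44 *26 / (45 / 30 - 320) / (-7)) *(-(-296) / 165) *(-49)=4736/105 = 45.10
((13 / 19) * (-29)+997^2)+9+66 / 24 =75544069/76 = 994000.91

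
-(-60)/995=12/199 = 0.06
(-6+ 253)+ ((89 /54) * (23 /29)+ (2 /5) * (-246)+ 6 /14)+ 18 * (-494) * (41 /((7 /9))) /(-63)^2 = 86577509/2685690 = 32.24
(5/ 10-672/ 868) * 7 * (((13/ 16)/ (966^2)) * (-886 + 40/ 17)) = 13949/9445824 = 0.00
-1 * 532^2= -283024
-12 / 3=-4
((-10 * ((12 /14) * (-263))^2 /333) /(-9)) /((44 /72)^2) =99603360/219373 = 454.04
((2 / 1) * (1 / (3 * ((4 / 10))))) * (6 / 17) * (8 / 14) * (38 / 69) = 1520/8211 = 0.19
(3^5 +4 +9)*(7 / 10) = 896/5 = 179.20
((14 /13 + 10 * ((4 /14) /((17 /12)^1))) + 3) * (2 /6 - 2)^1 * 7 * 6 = -94270/221 = -426.56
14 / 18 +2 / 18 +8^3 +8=4688/9 = 520.89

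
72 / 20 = 18/5 = 3.60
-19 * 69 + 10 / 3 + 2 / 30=-6538/5 = -1307.60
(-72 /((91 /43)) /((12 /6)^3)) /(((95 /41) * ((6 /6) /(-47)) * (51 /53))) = 13174899/146965 = 89.65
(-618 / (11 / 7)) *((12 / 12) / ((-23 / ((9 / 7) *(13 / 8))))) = 36153/1012 = 35.72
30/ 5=6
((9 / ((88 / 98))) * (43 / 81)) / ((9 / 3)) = 1.77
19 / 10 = 1.90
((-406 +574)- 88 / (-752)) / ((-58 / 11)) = -173833/5452 = -31.88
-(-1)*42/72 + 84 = 1015/12 = 84.58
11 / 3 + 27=92/3 = 30.67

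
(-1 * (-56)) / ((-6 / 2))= -56/3 = -18.67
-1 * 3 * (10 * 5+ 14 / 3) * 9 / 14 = -738/7 = -105.43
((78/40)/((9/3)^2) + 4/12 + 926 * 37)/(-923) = -685251/18460 = -37.12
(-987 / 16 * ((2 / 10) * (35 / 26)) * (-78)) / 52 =20727/832 = 24.91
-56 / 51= -1.10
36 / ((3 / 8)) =96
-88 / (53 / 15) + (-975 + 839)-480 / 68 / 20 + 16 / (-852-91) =-137026658/849643 = -161.28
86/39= 2.21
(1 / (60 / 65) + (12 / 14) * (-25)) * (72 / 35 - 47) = 2688257/2940 = 914.37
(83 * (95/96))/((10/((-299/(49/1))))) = -471523/9408 = -50.12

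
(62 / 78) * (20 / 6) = 310/117 = 2.65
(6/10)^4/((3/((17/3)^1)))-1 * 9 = -5472/625 = -8.76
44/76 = 11/19 = 0.58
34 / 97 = 0.35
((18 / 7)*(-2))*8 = -288/7 = -41.14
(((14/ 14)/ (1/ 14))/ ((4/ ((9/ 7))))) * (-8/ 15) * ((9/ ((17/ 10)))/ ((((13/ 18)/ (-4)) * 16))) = 972/221 = 4.40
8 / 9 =0.89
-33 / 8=-4.12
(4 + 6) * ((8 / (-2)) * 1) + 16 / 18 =-352/9 = -39.11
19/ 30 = 0.63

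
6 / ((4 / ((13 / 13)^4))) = 3/2 = 1.50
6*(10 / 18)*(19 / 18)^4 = 651605/157464 = 4.14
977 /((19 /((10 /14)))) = 4885/133 = 36.73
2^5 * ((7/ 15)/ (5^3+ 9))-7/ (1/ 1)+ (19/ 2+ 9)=23339/2010 = 11.61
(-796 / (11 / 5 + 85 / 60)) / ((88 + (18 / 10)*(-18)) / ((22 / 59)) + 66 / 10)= -656700/464597 = -1.41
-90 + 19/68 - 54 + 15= -128.72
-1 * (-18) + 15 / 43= 789/43 = 18.35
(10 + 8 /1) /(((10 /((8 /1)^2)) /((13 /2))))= 3744/5 = 748.80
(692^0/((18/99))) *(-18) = -99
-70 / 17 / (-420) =1/102 = 0.01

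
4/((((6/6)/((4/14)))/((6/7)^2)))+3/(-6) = 233/686 = 0.34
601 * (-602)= -361802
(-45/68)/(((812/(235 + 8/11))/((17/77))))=-116685/2751056 = -0.04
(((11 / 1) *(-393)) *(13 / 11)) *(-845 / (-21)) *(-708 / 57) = 339612260/133 = 2553475.64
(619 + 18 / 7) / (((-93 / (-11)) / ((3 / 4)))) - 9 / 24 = 95071/1736 = 54.76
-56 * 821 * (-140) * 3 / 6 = 3218320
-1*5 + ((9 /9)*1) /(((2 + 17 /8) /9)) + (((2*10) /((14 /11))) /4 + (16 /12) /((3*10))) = 8003/6930 = 1.15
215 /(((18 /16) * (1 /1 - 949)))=-430/2133 = -0.20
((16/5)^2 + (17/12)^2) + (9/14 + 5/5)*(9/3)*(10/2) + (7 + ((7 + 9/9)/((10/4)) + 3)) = 1262263/25200 = 50.09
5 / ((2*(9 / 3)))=5/6 = 0.83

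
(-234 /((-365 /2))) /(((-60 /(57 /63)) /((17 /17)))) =-247/12775 = -0.02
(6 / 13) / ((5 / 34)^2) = 6936/325 = 21.34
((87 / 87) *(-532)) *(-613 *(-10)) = -3261160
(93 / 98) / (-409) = -93/40082 = 0.00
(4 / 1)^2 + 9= 25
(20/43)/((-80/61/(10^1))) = -305/86 = -3.55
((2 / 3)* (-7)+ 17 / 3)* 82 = 82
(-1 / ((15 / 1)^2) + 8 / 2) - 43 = -39.00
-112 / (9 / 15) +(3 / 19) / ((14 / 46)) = -74273/399 = -186.15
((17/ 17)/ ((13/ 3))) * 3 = 9/13 = 0.69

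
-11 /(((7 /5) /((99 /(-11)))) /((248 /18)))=6820/7 = 974.29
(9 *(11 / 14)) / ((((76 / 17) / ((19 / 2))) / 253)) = 425799/112 = 3801.78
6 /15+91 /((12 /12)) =457/5 = 91.40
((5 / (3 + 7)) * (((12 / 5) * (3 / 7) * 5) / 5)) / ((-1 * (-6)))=3/35 = 0.09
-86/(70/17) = -731/35 = -20.89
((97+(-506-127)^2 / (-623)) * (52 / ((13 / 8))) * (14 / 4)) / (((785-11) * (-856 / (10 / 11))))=3402580/40539411 = 0.08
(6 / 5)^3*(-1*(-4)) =864/125 = 6.91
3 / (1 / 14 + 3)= 42/43 = 0.98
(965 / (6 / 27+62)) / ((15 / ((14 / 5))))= 579/200 = 2.90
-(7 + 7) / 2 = -7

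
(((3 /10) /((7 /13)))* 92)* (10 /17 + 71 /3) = 739726/595 = 1243.24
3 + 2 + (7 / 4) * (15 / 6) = 75/8 = 9.38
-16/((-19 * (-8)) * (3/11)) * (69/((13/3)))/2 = -759/247 = -3.07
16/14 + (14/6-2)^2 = 79/63 = 1.25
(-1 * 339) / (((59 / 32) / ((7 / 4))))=-18984/59 = -321.76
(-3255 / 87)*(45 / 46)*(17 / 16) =-830025/21344 = -38.89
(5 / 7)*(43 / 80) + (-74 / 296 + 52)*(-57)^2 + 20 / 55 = 207144165/1232 = 168136.50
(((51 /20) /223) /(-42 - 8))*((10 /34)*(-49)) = 147/44600 = 0.00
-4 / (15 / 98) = -392/15 = -26.13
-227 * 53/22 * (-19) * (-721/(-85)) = 164812669/1870 = 88135.12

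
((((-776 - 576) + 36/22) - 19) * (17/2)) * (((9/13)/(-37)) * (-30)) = -6533.66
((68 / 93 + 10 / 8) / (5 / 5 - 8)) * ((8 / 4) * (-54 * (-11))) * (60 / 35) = -875556/1519 = -576.40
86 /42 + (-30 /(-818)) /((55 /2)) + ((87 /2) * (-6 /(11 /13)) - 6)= -29515768/94479 = -312.41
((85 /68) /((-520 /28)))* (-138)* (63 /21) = 1449/52 = 27.87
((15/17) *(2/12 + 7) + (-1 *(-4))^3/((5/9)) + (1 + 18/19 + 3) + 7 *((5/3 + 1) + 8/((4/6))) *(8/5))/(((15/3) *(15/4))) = 5634494/363375 = 15.51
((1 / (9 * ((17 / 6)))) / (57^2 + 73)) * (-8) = -8/84711 = 0.00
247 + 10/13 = 3221/13 = 247.77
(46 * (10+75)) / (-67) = -3910/67 = -58.36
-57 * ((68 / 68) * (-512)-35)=31179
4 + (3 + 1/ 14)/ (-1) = 13/14 = 0.93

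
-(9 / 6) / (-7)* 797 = 2391/14 = 170.79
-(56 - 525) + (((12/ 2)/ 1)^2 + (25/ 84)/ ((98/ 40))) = 519770/1029 = 505.12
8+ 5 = 13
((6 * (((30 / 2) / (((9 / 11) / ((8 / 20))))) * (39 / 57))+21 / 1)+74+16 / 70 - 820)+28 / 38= -461463/665 = -693.93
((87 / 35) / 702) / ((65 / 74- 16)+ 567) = 1073/167235705 = 0.00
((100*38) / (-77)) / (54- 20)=-1900/1309 = -1.45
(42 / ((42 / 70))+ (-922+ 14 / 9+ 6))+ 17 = -7447/9 = -827.44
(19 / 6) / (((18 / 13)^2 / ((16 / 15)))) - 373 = -1353163/3645 = -371.24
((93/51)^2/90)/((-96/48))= -961/52020 = -0.02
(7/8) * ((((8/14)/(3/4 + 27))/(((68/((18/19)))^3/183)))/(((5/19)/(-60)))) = -133407/65622941 = 0.00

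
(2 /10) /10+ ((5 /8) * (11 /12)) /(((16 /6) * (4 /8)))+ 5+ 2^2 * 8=119839/3200 = 37.45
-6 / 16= -3/8 = -0.38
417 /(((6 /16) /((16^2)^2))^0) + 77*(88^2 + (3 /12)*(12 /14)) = 1193443/2 = 596721.50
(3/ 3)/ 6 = 1/6 = 0.17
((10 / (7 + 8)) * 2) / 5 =4/15 = 0.27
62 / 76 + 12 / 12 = 69/38 = 1.82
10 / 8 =5/4 = 1.25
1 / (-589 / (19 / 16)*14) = -1/6944 = 0.00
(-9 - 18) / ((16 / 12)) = -81/4 = -20.25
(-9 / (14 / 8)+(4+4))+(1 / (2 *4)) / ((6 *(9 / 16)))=547/189 = 2.89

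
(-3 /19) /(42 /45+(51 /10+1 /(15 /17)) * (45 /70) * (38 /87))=-18270/310517 = -0.06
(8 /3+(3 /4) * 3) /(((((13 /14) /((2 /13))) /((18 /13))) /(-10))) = -24780/2197 = -11.28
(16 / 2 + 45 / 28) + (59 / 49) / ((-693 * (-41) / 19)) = 53506163/5568948 = 9.61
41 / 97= 0.42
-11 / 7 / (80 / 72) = -99/70 = -1.41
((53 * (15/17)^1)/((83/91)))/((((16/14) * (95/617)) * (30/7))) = 145813759/2144720 = 67.99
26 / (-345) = -26/345 = -0.08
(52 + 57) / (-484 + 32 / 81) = -8829/39172 = -0.23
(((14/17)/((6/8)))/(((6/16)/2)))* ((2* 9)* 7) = 12544/17 = 737.88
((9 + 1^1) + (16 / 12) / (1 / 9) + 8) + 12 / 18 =92/3 = 30.67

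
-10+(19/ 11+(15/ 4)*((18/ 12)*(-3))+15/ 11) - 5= -2533/88 = -28.78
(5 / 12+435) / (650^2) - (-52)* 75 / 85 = 158187553/3447600 = 45.88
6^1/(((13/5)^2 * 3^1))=50/169 = 0.30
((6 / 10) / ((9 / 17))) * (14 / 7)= 34/15 = 2.27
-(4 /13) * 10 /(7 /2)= -80/91 = -0.88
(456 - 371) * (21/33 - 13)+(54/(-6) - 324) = -15223/11 = -1383.91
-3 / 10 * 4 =-6/5 = -1.20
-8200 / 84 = -97.62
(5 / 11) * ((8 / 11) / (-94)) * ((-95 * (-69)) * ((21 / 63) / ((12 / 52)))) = -568100/17061 = -33.30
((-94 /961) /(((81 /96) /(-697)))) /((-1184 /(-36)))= 262072/106671 = 2.46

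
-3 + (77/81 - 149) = -12235/81 = -151.05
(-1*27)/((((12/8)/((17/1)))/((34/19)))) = -10404/19 = -547.58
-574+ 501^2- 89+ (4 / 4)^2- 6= 250333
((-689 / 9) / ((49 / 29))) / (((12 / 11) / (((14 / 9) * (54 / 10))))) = -348.87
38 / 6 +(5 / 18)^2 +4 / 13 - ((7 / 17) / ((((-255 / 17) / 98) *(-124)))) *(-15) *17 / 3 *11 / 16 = 8341979/1044576 = 7.99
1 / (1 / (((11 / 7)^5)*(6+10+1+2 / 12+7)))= 23352395/100842 = 231.57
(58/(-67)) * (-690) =40020/67 = 597.31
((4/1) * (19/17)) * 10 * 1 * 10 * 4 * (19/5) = 115520/17 = 6795.29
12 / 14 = 6/7 = 0.86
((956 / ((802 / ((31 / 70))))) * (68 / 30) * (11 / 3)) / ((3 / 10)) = 5541932/378945 = 14.62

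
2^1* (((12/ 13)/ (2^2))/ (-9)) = -2/39 = -0.05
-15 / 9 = -5/3 = -1.67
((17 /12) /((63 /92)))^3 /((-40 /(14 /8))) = -59776471/154314720 = -0.39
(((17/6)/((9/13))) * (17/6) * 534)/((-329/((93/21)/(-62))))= 1.34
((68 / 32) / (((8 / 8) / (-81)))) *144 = -24786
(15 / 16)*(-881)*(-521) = 6885015/16 = 430313.44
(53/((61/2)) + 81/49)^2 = 102718225/8934121 = 11.50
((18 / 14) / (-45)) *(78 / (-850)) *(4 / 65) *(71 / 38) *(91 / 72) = 923/2422500 = 0.00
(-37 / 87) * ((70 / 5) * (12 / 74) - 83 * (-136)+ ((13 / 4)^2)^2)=-35999399/7424 = -4849.06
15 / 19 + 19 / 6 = 451/114 = 3.96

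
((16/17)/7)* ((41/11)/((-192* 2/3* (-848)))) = 41/8880256 = 0.00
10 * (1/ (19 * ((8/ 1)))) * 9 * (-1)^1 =-45/76 = -0.59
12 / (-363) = -4/121 = -0.03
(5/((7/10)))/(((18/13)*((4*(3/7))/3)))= 325/36 = 9.03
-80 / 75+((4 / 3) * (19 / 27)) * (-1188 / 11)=-512/5 = -102.40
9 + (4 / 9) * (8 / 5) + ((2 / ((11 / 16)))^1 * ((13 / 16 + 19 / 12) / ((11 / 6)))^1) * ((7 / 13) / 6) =711551/70785 = 10.05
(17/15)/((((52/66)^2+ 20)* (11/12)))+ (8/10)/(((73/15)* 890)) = 2193627/36474158 = 0.06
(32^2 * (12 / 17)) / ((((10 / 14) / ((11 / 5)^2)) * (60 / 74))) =64182272/10625 = 6040.68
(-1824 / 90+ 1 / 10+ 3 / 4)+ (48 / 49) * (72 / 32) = -10121/588 = -17.21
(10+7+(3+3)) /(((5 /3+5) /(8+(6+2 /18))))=2921/60 = 48.68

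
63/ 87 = 21/29 = 0.72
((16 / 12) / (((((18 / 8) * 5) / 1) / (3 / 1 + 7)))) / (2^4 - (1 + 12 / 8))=64/729 = 0.09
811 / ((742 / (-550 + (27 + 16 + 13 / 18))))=-7390643/13356 = -553.36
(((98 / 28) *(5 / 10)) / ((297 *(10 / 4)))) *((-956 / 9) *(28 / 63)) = -13384/120285 = -0.11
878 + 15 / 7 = 6161/7 = 880.14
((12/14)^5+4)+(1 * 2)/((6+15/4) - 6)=1259516/252105 = 5.00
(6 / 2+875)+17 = 895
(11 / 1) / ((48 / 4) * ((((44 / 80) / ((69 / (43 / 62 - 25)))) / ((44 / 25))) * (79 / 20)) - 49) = -250976/1237037 = -0.20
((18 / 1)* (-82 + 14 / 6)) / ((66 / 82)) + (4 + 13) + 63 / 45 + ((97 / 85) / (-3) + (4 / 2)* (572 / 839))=-829455587/470679 = -1762.25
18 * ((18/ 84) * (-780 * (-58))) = 1221480/7 = 174497.14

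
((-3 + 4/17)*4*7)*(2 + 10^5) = -131602632/17 = -7741331.29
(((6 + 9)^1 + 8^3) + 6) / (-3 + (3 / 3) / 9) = -369/2 = -184.50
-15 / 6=-5/2 = -2.50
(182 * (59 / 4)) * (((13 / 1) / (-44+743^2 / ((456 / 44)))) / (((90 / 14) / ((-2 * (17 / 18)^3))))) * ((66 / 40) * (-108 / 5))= 6.12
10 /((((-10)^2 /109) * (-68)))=-109/680 = -0.16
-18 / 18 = -1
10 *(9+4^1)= 130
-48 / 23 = -2.09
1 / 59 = 0.02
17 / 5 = 3.40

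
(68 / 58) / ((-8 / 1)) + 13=1491/116 = 12.85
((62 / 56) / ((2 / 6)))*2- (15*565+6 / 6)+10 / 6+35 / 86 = -7645957/903 = -8467.28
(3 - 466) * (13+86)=-45837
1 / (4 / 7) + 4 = 23/4 = 5.75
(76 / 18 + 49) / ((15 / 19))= 9101/135 = 67.41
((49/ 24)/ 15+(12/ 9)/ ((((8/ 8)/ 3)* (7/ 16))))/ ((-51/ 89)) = -2081087/128520 = -16.19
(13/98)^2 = 0.02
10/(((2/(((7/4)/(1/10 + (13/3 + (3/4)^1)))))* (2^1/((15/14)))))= 1125/1244 = 0.90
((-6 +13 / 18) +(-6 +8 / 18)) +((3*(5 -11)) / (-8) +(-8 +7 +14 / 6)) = -29/4 = -7.25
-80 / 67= -1.19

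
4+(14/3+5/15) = 9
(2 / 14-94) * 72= -47304/7 = -6757.71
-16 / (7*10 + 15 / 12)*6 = -128/95 = -1.35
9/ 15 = 3/5 = 0.60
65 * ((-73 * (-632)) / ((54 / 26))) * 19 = 740713480/27 = 27433832.59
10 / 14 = 5/7 = 0.71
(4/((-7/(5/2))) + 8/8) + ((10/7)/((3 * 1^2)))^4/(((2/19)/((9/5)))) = 9739/21609 = 0.45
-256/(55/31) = -7936/55 = -144.29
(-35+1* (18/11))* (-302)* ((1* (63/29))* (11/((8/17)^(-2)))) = 446882688/8381 = 53320.93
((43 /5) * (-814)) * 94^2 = -61855534.40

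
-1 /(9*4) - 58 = -2089/36 = -58.03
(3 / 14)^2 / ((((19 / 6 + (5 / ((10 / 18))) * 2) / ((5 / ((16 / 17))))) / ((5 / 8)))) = 11475/1593088 = 0.01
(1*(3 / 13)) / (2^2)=3/52 = 0.06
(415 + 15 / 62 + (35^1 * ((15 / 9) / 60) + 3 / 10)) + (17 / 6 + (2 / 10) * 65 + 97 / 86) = 104008087/239940 = 433.48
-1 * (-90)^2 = -8100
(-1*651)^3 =-275894451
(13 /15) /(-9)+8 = 1067/135 = 7.90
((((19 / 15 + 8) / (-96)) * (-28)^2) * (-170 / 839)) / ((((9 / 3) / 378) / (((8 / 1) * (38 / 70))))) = 35199248/4195 = 8390.76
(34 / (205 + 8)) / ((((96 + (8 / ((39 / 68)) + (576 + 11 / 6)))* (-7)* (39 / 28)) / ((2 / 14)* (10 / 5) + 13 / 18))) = -17272/719889093 = 0.00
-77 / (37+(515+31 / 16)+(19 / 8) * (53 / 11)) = -13552/99507 = -0.14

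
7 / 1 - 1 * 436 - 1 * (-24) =-405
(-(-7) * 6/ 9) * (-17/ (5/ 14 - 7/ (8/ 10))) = 9.45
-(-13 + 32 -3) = -16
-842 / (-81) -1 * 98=-7096/81 = -87.60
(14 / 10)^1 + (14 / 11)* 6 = 497/55 = 9.04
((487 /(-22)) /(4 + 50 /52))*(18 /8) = -18993/1892 = -10.04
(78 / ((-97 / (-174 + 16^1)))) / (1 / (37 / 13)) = 35076/97 = 361.61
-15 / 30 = -1/2 = -0.50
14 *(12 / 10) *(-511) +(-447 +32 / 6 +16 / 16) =-135382/15 = -9025.47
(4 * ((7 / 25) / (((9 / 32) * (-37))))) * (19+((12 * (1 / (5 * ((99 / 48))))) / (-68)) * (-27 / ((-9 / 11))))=-1404032/707625 = -1.98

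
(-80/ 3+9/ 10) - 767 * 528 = -12150053/30 = -405001.77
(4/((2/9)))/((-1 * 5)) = -18/5 = -3.60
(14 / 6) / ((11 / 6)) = 14/11 = 1.27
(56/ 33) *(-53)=-2968/33 = -89.94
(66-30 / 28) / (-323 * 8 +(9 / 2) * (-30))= -909/38066 = -0.02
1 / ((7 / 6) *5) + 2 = 76/35 = 2.17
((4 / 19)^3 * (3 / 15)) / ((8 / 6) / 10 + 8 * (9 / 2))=96/1858789 = 0.00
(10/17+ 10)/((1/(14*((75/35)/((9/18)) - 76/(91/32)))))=-735120/221 = -3326.33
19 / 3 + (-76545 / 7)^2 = 358722694/3 = 119574231.33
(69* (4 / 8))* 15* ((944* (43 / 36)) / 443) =583510/443 = 1317.18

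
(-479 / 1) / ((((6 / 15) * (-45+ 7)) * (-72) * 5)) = -479/5472 = -0.09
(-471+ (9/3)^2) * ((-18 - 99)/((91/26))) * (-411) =-6347484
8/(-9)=-8/9 = -0.89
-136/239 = -0.57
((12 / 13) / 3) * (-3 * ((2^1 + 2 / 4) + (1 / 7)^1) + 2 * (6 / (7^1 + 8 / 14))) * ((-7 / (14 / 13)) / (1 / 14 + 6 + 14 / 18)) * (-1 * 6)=-508356/45739 = -11.11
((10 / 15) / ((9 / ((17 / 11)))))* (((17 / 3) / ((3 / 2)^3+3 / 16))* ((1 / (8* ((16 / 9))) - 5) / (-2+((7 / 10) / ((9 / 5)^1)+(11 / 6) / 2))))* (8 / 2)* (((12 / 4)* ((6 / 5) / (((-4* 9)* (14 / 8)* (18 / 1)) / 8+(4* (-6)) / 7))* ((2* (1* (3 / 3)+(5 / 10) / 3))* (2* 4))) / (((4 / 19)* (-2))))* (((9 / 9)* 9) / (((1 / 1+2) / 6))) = 571877824/5589375 = 102.32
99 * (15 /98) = 1485/98 = 15.15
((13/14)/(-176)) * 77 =-13/32 = -0.41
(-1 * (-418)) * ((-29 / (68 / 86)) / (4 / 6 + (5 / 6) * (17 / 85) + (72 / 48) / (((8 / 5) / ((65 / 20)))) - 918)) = 50039616/2983687 = 16.77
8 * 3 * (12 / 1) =288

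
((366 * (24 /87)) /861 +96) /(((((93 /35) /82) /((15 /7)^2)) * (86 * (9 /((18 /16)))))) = 37499250/1894193 = 19.80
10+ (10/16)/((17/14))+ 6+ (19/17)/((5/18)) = 6983/340 = 20.54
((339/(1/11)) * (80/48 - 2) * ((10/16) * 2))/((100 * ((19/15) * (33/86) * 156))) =-4859/23712 = -0.20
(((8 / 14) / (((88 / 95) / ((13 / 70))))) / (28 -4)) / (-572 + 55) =-247/26751648 = 0.00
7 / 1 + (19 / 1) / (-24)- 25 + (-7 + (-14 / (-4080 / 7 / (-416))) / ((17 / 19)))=-1281751/34680 = -36.96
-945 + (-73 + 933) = -85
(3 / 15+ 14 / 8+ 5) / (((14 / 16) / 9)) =2502/35 = 71.49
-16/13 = -1.23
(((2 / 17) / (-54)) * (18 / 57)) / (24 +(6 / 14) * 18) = -7/322677 = 0.00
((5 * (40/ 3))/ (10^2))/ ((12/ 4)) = 2/9 = 0.22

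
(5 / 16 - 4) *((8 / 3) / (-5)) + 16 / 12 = 33/10 = 3.30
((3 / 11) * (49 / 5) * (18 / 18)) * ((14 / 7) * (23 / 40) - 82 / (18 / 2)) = -70217/3300 = -21.28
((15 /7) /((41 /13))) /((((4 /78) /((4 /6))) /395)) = 1001325/287 = 3488.94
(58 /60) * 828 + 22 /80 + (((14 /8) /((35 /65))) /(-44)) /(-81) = 57072179/71280 = 800.68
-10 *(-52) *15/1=7800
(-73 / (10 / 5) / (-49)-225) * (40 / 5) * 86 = -7560088/49 = -154287.51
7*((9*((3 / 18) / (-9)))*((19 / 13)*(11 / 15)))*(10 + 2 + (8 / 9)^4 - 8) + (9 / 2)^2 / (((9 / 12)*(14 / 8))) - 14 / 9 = 8.09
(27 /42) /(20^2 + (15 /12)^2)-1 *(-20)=899572/44975 = 20.00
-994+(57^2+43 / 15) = 33868/15 = 2257.87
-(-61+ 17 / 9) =59.11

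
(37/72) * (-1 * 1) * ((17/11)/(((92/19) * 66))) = -11951/4809024 = 0.00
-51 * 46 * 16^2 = -600576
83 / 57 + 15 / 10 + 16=18.96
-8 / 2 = -4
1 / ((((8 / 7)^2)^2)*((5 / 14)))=16807/10240 = 1.64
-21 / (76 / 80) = -420/19 = -22.11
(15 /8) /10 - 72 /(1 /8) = -9213/16 = -575.81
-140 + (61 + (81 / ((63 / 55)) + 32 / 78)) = -2150/273 = -7.88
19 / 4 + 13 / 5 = 7.35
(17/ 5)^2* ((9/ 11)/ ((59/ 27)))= 70227/16225 = 4.33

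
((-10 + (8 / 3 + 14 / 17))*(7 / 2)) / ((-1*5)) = 1162/255 = 4.56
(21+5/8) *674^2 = 9823718.50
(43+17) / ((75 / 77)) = 308/5 = 61.60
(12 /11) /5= 12/55 = 0.22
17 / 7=2.43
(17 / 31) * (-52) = -884/31 = -28.52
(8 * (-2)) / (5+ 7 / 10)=-160/57 = -2.81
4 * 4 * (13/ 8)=26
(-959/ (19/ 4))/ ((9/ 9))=-3836/19 = -201.89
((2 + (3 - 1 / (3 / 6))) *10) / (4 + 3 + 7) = 15/7 = 2.14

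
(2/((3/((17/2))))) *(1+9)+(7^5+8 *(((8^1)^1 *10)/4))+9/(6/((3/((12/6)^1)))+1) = 255382/15 = 17025.47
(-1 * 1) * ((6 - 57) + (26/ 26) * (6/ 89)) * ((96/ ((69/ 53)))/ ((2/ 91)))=349802544/2047 = 170885.46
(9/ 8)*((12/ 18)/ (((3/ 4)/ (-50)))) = -50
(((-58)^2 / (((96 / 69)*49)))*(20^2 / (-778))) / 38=-483575/724318 = -0.67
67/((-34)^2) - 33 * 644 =-24567245/1156 = -21251.94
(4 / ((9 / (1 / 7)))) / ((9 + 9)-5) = 4/819 = 0.00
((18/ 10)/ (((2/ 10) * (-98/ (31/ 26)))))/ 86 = -279/219128 = 0.00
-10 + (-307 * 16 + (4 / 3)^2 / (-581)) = -25737154/5229 = -4922.00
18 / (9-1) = 9/4 = 2.25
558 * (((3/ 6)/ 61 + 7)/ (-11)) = -238545/671 = -355.51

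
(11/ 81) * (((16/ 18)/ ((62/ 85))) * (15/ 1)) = 18700/7533 = 2.48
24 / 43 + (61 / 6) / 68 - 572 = -10022753/17544 = -571.29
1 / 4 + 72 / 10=149/20 = 7.45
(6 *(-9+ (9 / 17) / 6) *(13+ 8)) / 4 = -19089/68 = -280.72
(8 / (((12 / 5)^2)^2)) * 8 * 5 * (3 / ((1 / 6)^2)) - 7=3104/3 = 1034.67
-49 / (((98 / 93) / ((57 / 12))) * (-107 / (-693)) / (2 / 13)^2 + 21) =-1224531/560965 = -2.18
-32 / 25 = -1.28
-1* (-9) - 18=-9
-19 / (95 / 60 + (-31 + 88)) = -12/37 = -0.32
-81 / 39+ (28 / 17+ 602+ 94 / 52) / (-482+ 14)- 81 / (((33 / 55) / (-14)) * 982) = -146863465/101566296 = -1.45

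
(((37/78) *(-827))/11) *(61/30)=-1866539/25740 = -72.52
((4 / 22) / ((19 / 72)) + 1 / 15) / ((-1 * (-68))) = 2369/213180 = 0.01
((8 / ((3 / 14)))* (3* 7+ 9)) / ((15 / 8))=1792/3 = 597.33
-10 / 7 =-1.43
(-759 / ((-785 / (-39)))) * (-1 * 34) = 1006434/785 = 1282.08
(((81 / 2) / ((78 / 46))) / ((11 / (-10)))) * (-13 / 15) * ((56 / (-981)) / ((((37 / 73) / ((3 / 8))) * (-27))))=11753/399267 = 0.03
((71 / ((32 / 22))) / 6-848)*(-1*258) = 3466961/16 = 216685.06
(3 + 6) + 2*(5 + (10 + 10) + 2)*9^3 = 39375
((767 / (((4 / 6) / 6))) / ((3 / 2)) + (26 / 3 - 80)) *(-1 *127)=-1726184/3 = -575394.67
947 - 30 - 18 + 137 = 1036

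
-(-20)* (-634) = -12680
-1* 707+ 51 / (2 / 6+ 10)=-702.06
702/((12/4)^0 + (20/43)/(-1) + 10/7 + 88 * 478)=211302/12661855 = 0.02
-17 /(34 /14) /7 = -1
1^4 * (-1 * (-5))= 5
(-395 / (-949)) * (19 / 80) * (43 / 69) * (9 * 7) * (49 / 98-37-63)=-269725197/698464 = -386.17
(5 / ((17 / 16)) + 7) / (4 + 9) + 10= 2409/221 = 10.90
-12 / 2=-6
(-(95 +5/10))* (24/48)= -47.75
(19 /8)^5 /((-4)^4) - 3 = -2.70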